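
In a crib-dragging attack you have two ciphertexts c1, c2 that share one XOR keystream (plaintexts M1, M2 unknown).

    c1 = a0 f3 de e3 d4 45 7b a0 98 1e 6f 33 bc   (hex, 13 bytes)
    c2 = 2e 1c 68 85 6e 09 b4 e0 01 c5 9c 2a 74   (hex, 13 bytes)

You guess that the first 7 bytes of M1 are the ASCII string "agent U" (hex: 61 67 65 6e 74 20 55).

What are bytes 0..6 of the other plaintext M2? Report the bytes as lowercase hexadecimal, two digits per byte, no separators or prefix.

ef88d308ce6c9a

First, c1 ⊕ c2 = (M1 ⊕ K) ⊕ (M2 ⊕ K) = M1 ⊕ M2, so the key drops out. Then M2 = (M1 ⊕ M2) ⊕ M1 over the first 7 bytes.
byte 0: (a0 ⊕ 2e) ⊕ 61 = 8e ⊕ 61 = ef
byte 1: (f3 ⊕ 1c) ⊕ 67 = ef ⊕ 67 = 88
byte 2: (de ⊕ 68) ⊕ 65 = b6 ⊕ 65 = d3
byte 3: (e3 ⊕ 85) ⊕ 6e = 66 ⊕ 6e = 08
byte 4: (d4 ⊕ 6e) ⊕ 74 = ba ⊕ 74 = ce
byte 5: (45 ⊕ 09) ⊕ 20 = 4c ⊕ 20 = 6c
byte 6: (7b ⊕ b4) ⊕ 55 = cf ⊕ 55 = 9a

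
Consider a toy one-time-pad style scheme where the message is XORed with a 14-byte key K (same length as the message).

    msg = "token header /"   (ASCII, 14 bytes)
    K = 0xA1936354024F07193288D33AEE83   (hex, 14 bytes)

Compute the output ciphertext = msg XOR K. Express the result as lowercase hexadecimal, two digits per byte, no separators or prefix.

116 xor 161 = 213
111 xor 147 = 252
107 xor  99 =   8
101 xor  84 =  49
110 xor   2 = 108
 32 xor  79 = 111
104 xor   7 = 111
101 xor  25 = 124
 97 xor  50 =  83
100 xor 136 = 236
101 xor 211 = 182
114 xor  58 =  72
 32 xor 238 = 206
 47 xor 131 = 172

d5fc08316c6f6f7c53ecb648ceac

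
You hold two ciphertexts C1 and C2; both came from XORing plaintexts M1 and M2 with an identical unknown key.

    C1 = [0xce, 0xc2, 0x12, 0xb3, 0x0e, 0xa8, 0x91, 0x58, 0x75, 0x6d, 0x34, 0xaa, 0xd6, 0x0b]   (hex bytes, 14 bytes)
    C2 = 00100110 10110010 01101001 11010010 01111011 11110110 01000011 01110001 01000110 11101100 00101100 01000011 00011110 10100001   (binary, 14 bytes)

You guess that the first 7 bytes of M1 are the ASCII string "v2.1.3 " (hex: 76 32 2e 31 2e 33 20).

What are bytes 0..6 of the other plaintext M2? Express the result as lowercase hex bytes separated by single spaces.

9e 42 55 50 5b 6d f2

First, C1 ⊕ C2 = (M1 ⊕ K) ⊕ (M2 ⊕ K) = M1 ⊕ M2, so the key drops out. Then M2 = (M1 ⊕ M2) ⊕ M1 over the first 7 bytes.
byte 0: (ce ^ 26) ^ 76 = e8 ^ 76 = 9e
byte 1: (c2 ^ b2) ^ 32 = 70 ^ 32 = 42
byte 2: (12 ^ 69) ^ 2e = 7b ^ 2e = 55
byte 3: (b3 ^ d2) ^ 31 = 61 ^ 31 = 50
byte 4: (0e ^ 7b) ^ 2e = 75 ^ 2e = 5b
byte 5: (a8 ^ f6) ^ 33 = 5e ^ 33 = 6d
byte 6: (91 ^ 43) ^ 20 = d2 ^ 20 = f2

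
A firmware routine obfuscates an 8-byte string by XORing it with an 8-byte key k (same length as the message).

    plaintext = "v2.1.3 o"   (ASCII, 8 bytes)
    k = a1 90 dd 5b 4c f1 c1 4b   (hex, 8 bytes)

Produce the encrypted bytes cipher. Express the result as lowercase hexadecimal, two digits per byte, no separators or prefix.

d7a2f36a62c2e124

76 ⊕ a1 = d7
32 ⊕ 90 = a2
2e ⊕ dd = f3
31 ⊕ 5b = 6a
2e ⊕ 4c = 62
33 ⊕ f1 = c2
20 ⊕ c1 = e1
6f ⊕ 4b = 24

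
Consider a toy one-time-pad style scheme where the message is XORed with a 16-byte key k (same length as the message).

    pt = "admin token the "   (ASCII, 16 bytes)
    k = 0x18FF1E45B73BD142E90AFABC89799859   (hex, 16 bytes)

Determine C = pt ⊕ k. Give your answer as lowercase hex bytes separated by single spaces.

XOR is its own inverse, so applying the key byte-wise gives the result directly.
61 ⊕ 18 = 79
64 ⊕ ff = 9b
6d ⊕ 1e = 73
69 ⊕ 45 = 2c
6e ⊕ b7 = d9
20 ⊕ 3b = 1b
74 ⊕ d1 = a5
6f ⊕ 42 = 2d
6b ⊕ e9 = 82
65 ⊕ 0a = 6f
6e ⊕ fa = 94
20 ⊕ bc = 9c
74 ⊕ 89 = fd
68 ⊕ 79 = 11
65 ⊕ 98 = fd
20 ⊕ 59 = 79

79 9b 73 2c d9 1b a5 2d 82 6f 94 9c fd 11 fd 79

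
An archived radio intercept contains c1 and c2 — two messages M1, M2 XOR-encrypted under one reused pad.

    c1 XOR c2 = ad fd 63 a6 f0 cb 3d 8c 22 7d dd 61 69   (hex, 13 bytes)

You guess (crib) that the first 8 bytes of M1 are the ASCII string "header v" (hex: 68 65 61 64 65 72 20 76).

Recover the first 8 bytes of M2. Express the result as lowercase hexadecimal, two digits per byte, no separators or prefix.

Since c1 ⊕ c2 = M1 ⊕ M2, XORing with the guessed M1 bytes yields the corresponding M2 bytes: M2 = (c1 ⊕ c2) ⊕ M1.
byte 0: 173 xor 104 = 197
byte 1: 253 xor 101 = 152
byte 2:  99 xor  97 =   2
byte 3: 166 xor 100 = 194
byte 4: 240 xor 101 = 149
byte 5: 203 xor 114 = 185
byte 6:  61 xor  32 =  29
byte 7: 140 xor 118 = 250

c59802c295b91dfa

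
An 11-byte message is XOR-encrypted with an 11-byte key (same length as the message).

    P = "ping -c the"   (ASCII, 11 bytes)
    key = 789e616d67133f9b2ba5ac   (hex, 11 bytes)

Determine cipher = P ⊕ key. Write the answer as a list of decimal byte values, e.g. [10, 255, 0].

XOR is its own inverse, so applying the key byte-wise gives the result directly.
70 xor 78 = 08
69 xor 9e = f7
6e xor 61 = 0f
67 xor 6d = 0a
20 xor 67 = 47
2d xor 13 = 3e
63 xor 3f = 5c
20 xor 9b = bb
74 xor 2b = 5f
68 xor a5 = cd
65 xor ac = c9

[8, 247, 15, 10, 71, 62, 92, 187, 95, 205, 201]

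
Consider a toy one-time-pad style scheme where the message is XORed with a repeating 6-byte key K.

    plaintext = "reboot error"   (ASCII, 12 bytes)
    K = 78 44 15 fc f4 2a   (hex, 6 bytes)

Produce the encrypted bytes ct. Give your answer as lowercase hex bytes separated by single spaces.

The 6-byte key repeats, so the effective keystream is 78 44 15 fc f4 2a 78 44 15 fc f4 2a.
byte 0: 72 ⊕ 78 = 0a
byte 1: 65 ⊕ 44 = 21
byte 2: 62 ⊕ 15 = 77
byte 3: 6f ⊕ fc = 93
byte 4: 6f ⊕ f4 = 9b
byte 5: 74 ⊕ 2a = 5e
byte 6: 20 ⊕ 78 = 58
byte 7: 65 ⊕ 44 = 21
byte 8: 72 ⊕ 15 = 67
byte 9: 72 ⊕ fc = 8e
byte 10: 6f ⊕ f4 = 9b
byte 11: 72 ⊕ 2a = 58

0a 21 77 93 9b 5e 58 21 67 8e 9b 58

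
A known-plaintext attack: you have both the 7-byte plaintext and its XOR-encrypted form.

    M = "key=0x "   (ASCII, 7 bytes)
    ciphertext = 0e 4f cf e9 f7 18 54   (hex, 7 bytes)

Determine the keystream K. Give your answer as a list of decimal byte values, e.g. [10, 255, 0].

[101, 42, 182, 212, 199, 96, 116]

Since ciphertext = M ⊕ K, XORing both sides with M gives K = M ⊕ ciphertext.
6b ⊕ 0e = 65
65 ⊕ 4f = 2a
79 ⊕ cf = b6
3d ⊕ e9 = d4
30 ⊕ f7 = c7
78 ⊕ 18 = 60
20 ⊕ 54 = 74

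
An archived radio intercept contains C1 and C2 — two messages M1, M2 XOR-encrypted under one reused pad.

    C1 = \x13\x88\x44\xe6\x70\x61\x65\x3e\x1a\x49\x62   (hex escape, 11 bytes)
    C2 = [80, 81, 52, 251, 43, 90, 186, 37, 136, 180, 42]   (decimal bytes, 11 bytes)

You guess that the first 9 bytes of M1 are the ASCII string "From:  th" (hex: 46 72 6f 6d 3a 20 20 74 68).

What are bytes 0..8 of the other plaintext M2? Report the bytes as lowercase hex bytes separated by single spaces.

05 ab 1f 70 61 1b ff 6f fa

First, C1 ⊕ C2 = (M1 ⊕ K) ⊕ (M2 ⊕ K) = M1 ⊕ M2, so the key drops out. Then M2 = (M1 ⊕ M2) ⊕ M1 over the first 9 bytes.
byte 0: (13 XOR 50) XOR 46 = 43 XOR 46 = 05
byte 1: (88 XOR 51) XOR 72 = d9 XOR 72 = ab
byte 2: (44 XOR 34) XOR 6f = 70 XOR 6f = 1f
byte 3: (e6 XOR fb) XOR 6d = 1d XOR 6d = 70
byte 4: (70 XOR 2b) XOR 3a = 5b XOR 3a = 61
byte 5: (61 XOR 5a) XOR 20 = 3b XOR 20 = 1b
byte 6: (65 XOR ba) XOR 20 = df XOR 20 = ff
byte 7: (3e XOR 25) XOR 74 = 1b XOR 74 = 6f
byte 8: (1a XOR 88) XOR 68 = 92 XOR 68 = fa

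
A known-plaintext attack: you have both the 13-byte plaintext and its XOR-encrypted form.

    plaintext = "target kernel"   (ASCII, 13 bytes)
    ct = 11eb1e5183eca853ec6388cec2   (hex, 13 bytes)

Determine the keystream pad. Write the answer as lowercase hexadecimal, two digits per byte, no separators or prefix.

658a6c36e69888388911e6abae

Since ct = plaintext ⊕ pad, XORing both sides with plaintext gives pad = plaintext ⊕ ct.
byte 0: 01110100 xor 00010001 = 01100101
byte 1: 01100001 xor 11101011 = 10001010
byte 2: 01110010 xor 00011110 = 01101100
byte 3: 01100111 xor 01010001 = 00110110
byte 4: 01100101 xor 10000011 = 11100110
byte 5: 01110100 xor 11101100 = 10011000
byte 6: 00100000 xor 10101000 = 10001000
byte 7: 01101011 xor 01010011 = 00111000
byte 8: 01100101 xor 11101100 = 10001001
byte 9: 01110010 xor 01100011 = 00010001
byte 10: 01101110 xor 10001000 = 11100110
byte 11: 01100101 xor 11001110 = 10101011
byte 12: 01101100 xor 11000010 = 10101110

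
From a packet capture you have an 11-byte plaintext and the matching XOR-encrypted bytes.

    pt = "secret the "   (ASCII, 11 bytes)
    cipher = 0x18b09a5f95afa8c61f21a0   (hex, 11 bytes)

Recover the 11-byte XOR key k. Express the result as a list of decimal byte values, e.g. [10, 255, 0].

[107, 213, 249, 45, 240, 219, 136, 178, 119, 68, 128]

Since cipher = pt ⊕ k, XORing both sides with pt gives k = pt ⊕ cipher.
byte 0: 115 ^  24 = 107
byte 1: 101 ^ 176 = 213
byte 2:  99 ^ 154 = 249
byte 3: 114 ^  95 =  45
byte 4: 101 ^ 149 = 240
byte 5: 116 ^ 175 = 219
byte 6:  32 ^ 168 = 136
byte 7: 116 ^ 198 = 178
byte 8: 104 ^  31 = 119
byte 9: 101 ^  33 =  68
byte 10:  32 ^ 160 = 128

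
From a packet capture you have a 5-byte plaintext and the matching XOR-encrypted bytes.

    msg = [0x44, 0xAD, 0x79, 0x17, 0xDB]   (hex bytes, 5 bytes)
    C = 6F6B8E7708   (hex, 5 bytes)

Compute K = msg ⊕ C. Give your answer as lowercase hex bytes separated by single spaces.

Since C = msg ⊕ K, XORing both sides with msg gives K = msg ⊕ C.
byte 0: 44 XOR 6f = 2b
byte 1: ad XOR 6b = c6
byte 2: 79 XOR 8e = f7
byte 3: 17 XOR 77 = 60
byte 4: db XOR 08 = d3

2b c6 f7 60 d3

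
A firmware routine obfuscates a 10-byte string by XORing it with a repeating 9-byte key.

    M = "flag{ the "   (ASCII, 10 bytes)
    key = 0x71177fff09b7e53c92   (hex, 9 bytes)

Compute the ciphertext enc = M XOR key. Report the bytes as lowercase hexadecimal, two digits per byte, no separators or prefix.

177b1e9872979154f751

The 9-byte key repeats, so the effective keystream is 71 17 7f ff 09 b7 e5 3c 92 71.
byte 0: 102 XOR 113 =  23
byte 1: 108 XOR  23 = 123
byte 2:  97 XOR 127 =  30
byte 3: 103 XOR 255 = 152
byte 4: 123 XOR   9 = 114
byte 5:  32 XOR 183 = 151
byte 6: 116 XOR 229 = 145
byte 7: 104 XOR  60 =  84
byte 8: 101 XOR 146 = 247
byte 9:  32 XOR 113 =  81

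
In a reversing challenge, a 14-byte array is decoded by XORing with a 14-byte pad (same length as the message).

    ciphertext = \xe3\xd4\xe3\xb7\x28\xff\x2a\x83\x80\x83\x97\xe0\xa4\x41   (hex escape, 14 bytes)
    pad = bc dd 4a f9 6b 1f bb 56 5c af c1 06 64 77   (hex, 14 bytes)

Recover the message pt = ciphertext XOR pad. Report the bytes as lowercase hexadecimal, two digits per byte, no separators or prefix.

5f09a94e43e091d5dc2c56e6c036

XOR is its own inverse, so applying the key byte-wise gives the result directly.
11100011 ⊕ 10111100 = 01011111
11010100 ⊕ 11011101 = 00001001
11100011 ⊕ 01001010 = 10101001
10110111 ⊕ 11111001 = 01001110
00101000 ⊕ 01101011 = 01000011
11111111 ⊕ 00011111 = 11100000
00101010 ⊕ 10111011 = 10010001
10000011 ⊕ 01010110 = 11010101
10000000 ⊕ 01011100 = 11011100
10000011 ⊕ 10101111 = 00101100
10010111 ⊕ 11000001 = 01010110
11100000 ⊕ 00000110 = 11100110
10100100 ⊕ 01100100 = 11000000
01000001 ⊕ 01110111 = 00110110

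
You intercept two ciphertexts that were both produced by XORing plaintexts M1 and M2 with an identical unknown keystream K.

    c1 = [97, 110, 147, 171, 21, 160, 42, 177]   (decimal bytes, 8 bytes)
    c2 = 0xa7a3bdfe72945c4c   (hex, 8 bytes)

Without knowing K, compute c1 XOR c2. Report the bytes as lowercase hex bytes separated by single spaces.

c1 ⊕ c2 = (M1 ⊕ K) ⊕ (M2 ⊕ K) = M1 ⊕ M2 — the shared key cancels under XOR.
byte 0: 61 ⊕ a7 = c6
byte 1: 6e ⊕ a3 = cd
byte 2: 93 ⊕ bd = 2e
byte 3: ab ⊕ fe = 55
byte 4: 15 ⊕ 72 = 67
byte 5: a0 ⊕ 94 = 34
byte 6: 2a ⊕ 5c = 76
byte 7: b1 ⊕ 4c = fd

c6 cd 2e 55 67 34 76 fd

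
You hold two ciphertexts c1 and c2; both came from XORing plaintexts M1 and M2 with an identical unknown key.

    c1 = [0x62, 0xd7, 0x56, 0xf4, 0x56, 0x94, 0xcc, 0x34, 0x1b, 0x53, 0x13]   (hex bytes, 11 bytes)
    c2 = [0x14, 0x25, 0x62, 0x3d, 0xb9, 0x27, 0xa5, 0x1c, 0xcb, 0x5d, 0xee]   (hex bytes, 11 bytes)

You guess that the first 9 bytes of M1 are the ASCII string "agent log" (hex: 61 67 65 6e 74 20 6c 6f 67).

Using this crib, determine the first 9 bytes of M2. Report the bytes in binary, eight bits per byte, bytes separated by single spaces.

00010111 10010101 01010001 10100111 10011011 10010011 00000101 01000111 10110111

First, c1 ⊕ c2 = (M1 ⊕ K) ⊕ (M2 ⊕ K) = M1 ⊕ M2, so the key drops out. Then M2 = (M1 ⊕ M2) ⊕ M1 over the first 9 bytes.
byte 0: (62 ^ 14) ^ 61 = 76 ^ 61 = 17
byte 1: (d7 ^ 25) ^ 67 = f2 ^ 67 = 95
byte 2: (56 ^ 62) ^ 65 = 34 ^ 65 = 51
byte 3: (f4 ^ 3d) ^ 6e = c9 ^ 6e = a7
byte 4: (56 ^ b9) ^ 74 = ef ^ 74 = 9b
byte 5: (94 ^ 27) ^ 20 = b3 ^ 20 = 93
byte 6: (cc ^ a5) ^ 6c = 69 ^ 6c = 05
byte 7: (34 ^ 1c) ^ 6f = 28 ^ 6f = 47
byte 8: (1b ^ cb) ^ 67 = d0 ^ 67 = b7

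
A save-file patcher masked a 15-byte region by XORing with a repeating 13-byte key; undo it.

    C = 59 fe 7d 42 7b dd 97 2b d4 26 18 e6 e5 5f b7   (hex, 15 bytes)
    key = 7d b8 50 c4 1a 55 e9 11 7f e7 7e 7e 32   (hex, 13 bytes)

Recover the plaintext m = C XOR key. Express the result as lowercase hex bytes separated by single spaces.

24 46 2d 86 61 88 7e 3a ab c1 66 98 d7 22 0f

The 13-byte key repeats, so the effective keystream is 7d b8 50 c4 1a 55 e9 11 7f e7 7e 7e 32 7d b8.
byte 0: 01011001 XOR 01111101 = 00100100
byte 1: 11111110 XOR 10111000 = 01000110
byte 2: 01111101 XOR 01010000 = 00101101
byte 3: 01000010 XOR 11000100 = 10000110
byte 4: 01111011 XOR 00011010 = 01100001
byte 5: 11011101 XOR 01010101 = 10001000
byte 6: 10010111 XOR 11101001 = 01111110
byte 7: 00101011 XOR 00010001 = 00111010
byte 8: 11010100 XOR 01111111 = 10101011
byte 9: 00100110 XOR 11100111 = 11000001
byte 10: 00011000 XOR 01111110 = 01100110
byte 11: 11100110 XOR 01111110 = 10011000
byte 12: 11100101 XOR 00110010 = 11010111
byte 13: 01011111 XOR 01111101 = 00100010
byte 14: 10110111 XOR 10111000 = 00001111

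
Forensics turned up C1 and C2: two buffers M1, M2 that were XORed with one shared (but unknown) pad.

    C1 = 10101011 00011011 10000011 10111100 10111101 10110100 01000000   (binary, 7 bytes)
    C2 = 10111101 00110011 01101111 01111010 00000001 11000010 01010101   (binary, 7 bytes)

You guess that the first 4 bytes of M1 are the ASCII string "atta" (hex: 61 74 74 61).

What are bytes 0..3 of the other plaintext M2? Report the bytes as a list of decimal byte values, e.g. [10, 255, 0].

First, C1 ⊕ C2 = (M1 ⊕ K) ⊕ (M2 ⊕ K) = M1 ⊕ M2, so the key drops out. Then M2 = (M1 ⊕ M2) ⊕ M1 over the first 4 bytes.
byte 0: (ab ⊕ bd) ⊕ 61 = 16 ⊕ 61 = 77
byte 1: (1b ⊕ 33) ⊕ 74 = 28 ⊕ 74 = 5c
byte 2: (83 ⊕ 6f) ⊕ 74 = ec ⊕ 74 = 98
byte 3: (bc ⊕ 7a) ⊕ 61 = c6 ⊕ 61 = a7

[119, 92, 152, 167]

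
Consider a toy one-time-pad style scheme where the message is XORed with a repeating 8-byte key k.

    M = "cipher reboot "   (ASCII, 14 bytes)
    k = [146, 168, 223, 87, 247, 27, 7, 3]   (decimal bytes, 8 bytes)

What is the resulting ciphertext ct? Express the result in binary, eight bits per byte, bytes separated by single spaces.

The 8-byte key repeats, so the effective keystream is 92 a8 df 57 f7 1b 07 03 92 a8 df 57 f7 1b.
byte 0: 63 xor 92 = f1
byte 1: 69 xor a8 = c1
byte 2: 70 xor df = af
byte 3: 68 xor 57 = 3f
byte 4: 65 xor f7 = 92
byte 5: 72 xor 1b = 69
byte 6: 20 xor 07 = 27
byte 7: 72 xor 03 = 71
byte 8: 65 xor 92 = f7
byte 9: 62 xor a8 = ca
byte 10: 6f xor df = b0
byte 11: 6f xor 57 = 38
byte 12: 74 xor f7 = 83
byte 13: 20 xor 1b = 3b

11110001 11000001 10101111 00111111 10010010 01101001 00100111 01110001 11110111 11001010 10110000 00111000 10000011 00111011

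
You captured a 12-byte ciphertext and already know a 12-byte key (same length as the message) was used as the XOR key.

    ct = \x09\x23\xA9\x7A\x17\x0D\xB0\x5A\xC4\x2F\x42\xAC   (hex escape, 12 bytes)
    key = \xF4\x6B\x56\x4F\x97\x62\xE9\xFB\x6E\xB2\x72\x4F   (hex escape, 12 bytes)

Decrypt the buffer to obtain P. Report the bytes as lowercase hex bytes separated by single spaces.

fd 48 ff 35 80 6f 59 a1 aa 9d 30 e3

XOR is its own inverse, so applying the key byte-wise gives the result directly.
byte 0: 09 ⊕ f4 = fd
byte 1: 23 ⊕ 6b = 48
byte 2: a9 ⊕ 56 = ff
byte 3: 7a ⊕ 4f = 35
byte 4: 17 ⊕ 97 = 80
byte 5: 0d ⊕ 62 = 6f
byte 6: b0 ⊕ e9 = 59
byte 7: 5a ⊕ fb = a1
byte 8: c4 ⊕ 6e = aa
byte 9: 2f ⊕ b2 = 9d
byte 10: 42 ⊕ 72 = 30
byte 11: ac ⊕ 4f = e3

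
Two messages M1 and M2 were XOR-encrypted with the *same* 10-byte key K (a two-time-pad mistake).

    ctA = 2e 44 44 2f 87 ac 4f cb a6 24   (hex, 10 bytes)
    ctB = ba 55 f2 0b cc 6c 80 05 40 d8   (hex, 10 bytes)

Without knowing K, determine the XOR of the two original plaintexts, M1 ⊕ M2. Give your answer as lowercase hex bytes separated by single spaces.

94 11 b6 24 4b c0 cf ce e6 fc

ctA ⊕ ctB = (M1 ⊕ K) ⊕ (M2 ⊕ K) = M1 ⊕ M2 — the shared key cancels under XOR.
byte 0: 2e ^ ba = 94
byte 1: 44 ^ 55 = 11
byte 2: 44 ^ f2 = b6
byte 3: 2f ^ 0b = 24
byte 4: 87 ^ cc = 4b
byte 5: ac ^ 6c = c0
byte 6: 4f ^ 80 = cf
byte 7: cb ^ 05 = ce
byte 8: a6 ^ 40 = e6
byte 9: 24 ^ d8 = fc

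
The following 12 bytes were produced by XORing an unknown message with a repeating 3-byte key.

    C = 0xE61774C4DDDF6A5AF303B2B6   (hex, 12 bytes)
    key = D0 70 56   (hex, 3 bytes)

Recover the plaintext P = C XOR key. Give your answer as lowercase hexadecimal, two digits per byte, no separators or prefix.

The 3-byte key repeats, so the effective keystream is d0 70 56 d0 70 56 d0 70 56 d0 70 56.
byte 0: e6 ⊕ d0 = 36
byte 1: 17 ⊕ 70 = 67
byte 2: 74 ⊕ 56 = 22
byte 3: c4 ⊕ d0 = 14
byte 4: dd ⊕ 70 = ad
byte 5: df ⊕ 56 = 89
byte 6: 6a ⊕ d0 = ba
byte 7: 5a ⊕ 70 = 2a
byte 8: f3 ⊕ 56 = a5
byte 9: 03 ⊕ d0 = d3
byte 10: b2 ⊕ 70 = c2
byte 11: b6 ⊕ 56 = e0

36672214ad89ba2aa5d3c2e0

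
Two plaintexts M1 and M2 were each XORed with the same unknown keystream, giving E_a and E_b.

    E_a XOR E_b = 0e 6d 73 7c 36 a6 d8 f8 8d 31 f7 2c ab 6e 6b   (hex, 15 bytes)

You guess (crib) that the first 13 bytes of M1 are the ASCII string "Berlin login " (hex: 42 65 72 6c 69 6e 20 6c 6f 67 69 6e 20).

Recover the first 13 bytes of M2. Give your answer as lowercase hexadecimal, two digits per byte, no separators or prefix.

4c0801105fc8f894e2569e428b

Since E_a ⊕ E_b = M1 ⊕ M2, XORing with the guessed M1 bytes yields the corresponding M2 bytes: M2 = (E_a ⊕ E_b) ⊕ M1.
0e ^ 42 = 4c
6d ^ 65 = 08
73 ^ 72 = 01
7c ^ 6c = 10
36 ^ 69 = 5f
a6 ^ 6e = c8
d8 ^ 20 = f8
f8 ^ 6c = 94
8d ^ 6f = e2
31 ^ 67 = 56
f7 ^ 69 = 9e
2c ^ 6e = 42
ab ^ 20 = 8b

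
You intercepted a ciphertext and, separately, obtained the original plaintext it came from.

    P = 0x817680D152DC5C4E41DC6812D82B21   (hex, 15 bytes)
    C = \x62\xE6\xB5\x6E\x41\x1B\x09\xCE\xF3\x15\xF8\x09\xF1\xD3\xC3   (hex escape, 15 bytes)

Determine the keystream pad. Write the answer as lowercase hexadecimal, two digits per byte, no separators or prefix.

Since C = P ⊕ pad, XORing both sides with P gives pad = P ⊕ C.
byte 0: 81 ⊕ 62 = e3
byte 1: 76 ⊕ e6 = 90
byte 2: 80 ⊕ b5 = 35
byte 3: d1 ⊕ 6e = bf
byte 4: 52 ⊕ 41 = 13
byte 5: dc ⊕ 1b = c7
byte 6: 5c ⊕ 09 = 55
byte 7: 4e ⊕ ce = 80
byte 8: 41 ⊕ f3 = b2
byte 9: dc ⊕ 15 = c9
byte 10: 68 ⊕ f8 = 90
byte 11: 12 ⊕ 09 = 1b
byte 12: d8 ⊕ f1 = 29
byte 13: 2b ⊕ d3 = f8
byte 14: 21 ⊕ c3 = e2

e39035bf13c75580b2c9901b29f8e2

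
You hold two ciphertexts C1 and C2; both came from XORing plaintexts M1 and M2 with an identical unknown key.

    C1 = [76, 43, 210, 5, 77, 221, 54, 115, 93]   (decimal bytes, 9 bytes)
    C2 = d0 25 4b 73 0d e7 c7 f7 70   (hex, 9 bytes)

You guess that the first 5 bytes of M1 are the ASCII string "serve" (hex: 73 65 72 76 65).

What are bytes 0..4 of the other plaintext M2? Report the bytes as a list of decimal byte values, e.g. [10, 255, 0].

[239, 107, 235, 0, 37]

First, C1 ⊕ C2 = (M1 ⊕ K) ⊕ (M2 ⊕ K) = M1 ⊕ M2, so the key drops out. Then M2 = (M1 ⊕ M2) ⊕ M1 over the first 5 bytes.
byte 0: (4c xor d0) xor 73 = 9c xor 73 = ef
byte 1: (2b xor 25) xor 65 = 0e xor 65 = 6b
byte 2: (d2 xor 4b) xor 72 = 99 xor 72 = eb
byte 3: (05 xor 73) xor 76 = 76 xor 76 = 00
byte 4: (4d xor 0d) xor 65 = 40 xor 65 = 25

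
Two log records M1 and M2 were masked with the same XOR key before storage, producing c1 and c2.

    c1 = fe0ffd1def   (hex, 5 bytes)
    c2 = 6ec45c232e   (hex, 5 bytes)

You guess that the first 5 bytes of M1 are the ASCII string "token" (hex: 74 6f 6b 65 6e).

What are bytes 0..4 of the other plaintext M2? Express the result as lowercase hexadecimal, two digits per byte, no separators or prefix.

First, c1 ⊕ c2 = (M1 ⊕ K) ⊕ (M2 ⊕ K) = M1 ⊕ M2, so the key drops out. Then M2 = (M1 ⊕ M2) ⊕ M1 over the first 5 bytes.
byte 0: (fe xor 6e) xor 74 = 90 xor 74 = e4
byte 1: (0f xor c4) xor 6f = cb xor 6f = a4
byte 2: (fd xor 5c) xor 6b = a1 xor 6b = ca
byte 3: (1d xor 23) xor 65 = 3e xor 65 = 5b
byte 4: (ef xor 2e) xor 6e = c1 xor 6e = af

e4a4ca5baf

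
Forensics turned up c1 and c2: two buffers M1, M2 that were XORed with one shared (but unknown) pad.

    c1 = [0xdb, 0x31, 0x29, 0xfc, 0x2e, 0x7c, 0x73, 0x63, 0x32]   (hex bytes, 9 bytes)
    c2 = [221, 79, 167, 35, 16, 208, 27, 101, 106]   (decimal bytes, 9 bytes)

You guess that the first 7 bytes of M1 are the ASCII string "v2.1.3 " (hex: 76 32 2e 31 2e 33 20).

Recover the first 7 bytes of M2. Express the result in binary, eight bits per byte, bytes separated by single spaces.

01110000 01001100 10100000 11101110 00010000 10011111 01001000

First, c1 ⊕ c2 = (M1 ⊕ K) ⊕ (M2 ⊕ K) = M1 ⊕ M2, so the key drops out. Then M2 = (M1 ⊕ M2) ⊕ M1 over the first 7 bytes.
byte 0: (db XOR dd) XOR 76 = 06 XOR 76 = 70
byte 1: (31 XOR 4f) XOR 32 = 7e XOR 32 = 4c
byte 2: (29 XOR a7) XOR 2e = 8e XOR 2e = a0
byte 3: (fc XOR 23) XOR 31 = df XOR 31 = ee
byte 4: (2e XOR 10) XOR 2e = 3e XOR 2e = 10
byte 5: (7c XOR d0) XOR 33 = ac XOR 33 = 9f
byte 6: (73 XOR 1b) XOR 20 = 68 XOR 20 = 48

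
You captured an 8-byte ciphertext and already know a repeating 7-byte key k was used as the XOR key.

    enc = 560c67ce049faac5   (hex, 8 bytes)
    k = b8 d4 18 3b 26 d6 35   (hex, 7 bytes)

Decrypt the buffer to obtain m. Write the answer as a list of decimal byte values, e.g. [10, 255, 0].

[238, 216, 127, 245, 34, 73, 159, 125]

The 7-byte key repeats, so the effective keystream is b8 d4 18 3b 26 d6 35 b8.
byte 0: 56 xor b8 = ee
byte 1: 0c xor d4 = d8
byte 2: 67 xor 18 = 7f
byte 3: ce xor 3b = f5
byte 4: 04 xor 26 = 22
byte 5: 9f xor d6 = 49
byte 6: aa xor 35 = 9f
byte 7: c5 xor b8 = 7d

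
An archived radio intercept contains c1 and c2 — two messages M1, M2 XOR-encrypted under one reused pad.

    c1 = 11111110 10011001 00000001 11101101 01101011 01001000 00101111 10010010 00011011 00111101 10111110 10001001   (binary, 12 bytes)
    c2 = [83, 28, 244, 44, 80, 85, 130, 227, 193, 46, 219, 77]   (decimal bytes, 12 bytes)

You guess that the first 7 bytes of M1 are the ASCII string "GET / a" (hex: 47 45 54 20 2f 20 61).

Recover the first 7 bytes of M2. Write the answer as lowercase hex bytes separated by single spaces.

ea c0 a1 e1 14 3d cc

First, c1 ⊕ c2 = (M1 ⊕ K) ⊕ (M2 ⊕ K) = M1 ⊕ M2, so the key drops out. Then M2 = (M1 ⊕ M2) ⊕ M1 over the first 7 bytes.
byte 0: (fe ⊕ 53) ⊕ 47 = ad ⊕ 47 = ea
byte 1: (99 ⊕ 1c) ⊕ 45 = 85 ⊕ 45 = c0
byte 2: (01 ⊕ f4) ⊕ 54 = f5 ⊕ 54 = a1
byte 3: (ed ⊕ 2c) ⊕ 20 = c1 ⊕ 20 = e1
byte 4: (6b ⊕ 50) ⊕ 2f = 3b ⊕ 2f = 14
byte 5: (48 ⊕ 55) ⊕ 20 = 1d ⊕ 20 = 3d
byte 6: (2f ⊕ 82) ⊕ 61 = ad ⊕ 61 = cc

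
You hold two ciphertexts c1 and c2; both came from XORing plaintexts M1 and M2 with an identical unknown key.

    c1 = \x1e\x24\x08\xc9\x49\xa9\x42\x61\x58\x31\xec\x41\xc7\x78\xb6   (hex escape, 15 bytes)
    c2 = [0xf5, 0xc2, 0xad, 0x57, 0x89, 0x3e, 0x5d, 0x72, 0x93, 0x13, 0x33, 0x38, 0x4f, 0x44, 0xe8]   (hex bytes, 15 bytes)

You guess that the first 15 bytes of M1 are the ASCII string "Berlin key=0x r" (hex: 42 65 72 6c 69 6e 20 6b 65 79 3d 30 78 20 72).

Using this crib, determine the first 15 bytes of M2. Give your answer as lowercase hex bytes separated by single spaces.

a9 83 d7 f2 a9 f9 3f 78 ae 5b e2 49 f0 1c 2c

First, c1 ⊕ c2 = (M1 ⊕ K) ⊕ (M2 ⊕ K) = M1 ⊕ M2, so the key drops out. Then M2 = (M1 ⊕ M2) ⊕ M1 over the first 15 bytes.
byte 0: (1e ^ f5) ^ 42 = eb ^ 42 = a9
byte 1: (24 ^ c2) ^ 65 = e6 ^ 65 = 83
byte 2: (08 ^ ad) ^ 72 = a5 ^ 72 = d7
byte 3: (c9 ^ 57) ^ 6c = 9e ^ 6c = f2
byte 4: (49 ^ 89) ^ 69 = c0 ^ 69 = a9
byte 5: (a9 ^ 3e) ^ 6e = 97 ^ 6e = f9
byte 6: (42 ^ 5d) ^ 20 = 1f ^ 20 = 3f
byte 7: (61 ^ 72) ^ 6b = 13 ^ 6b = 78
byte 8: (58 ^ 93) ^ 65 = cb ^ 65 = ae
byte 9: (31 ^ 13) ^ 79 = 22 ^ 79 = 5b
byte 10: (ec ^ 33) ^ 3d = df ^ 3d = e2
byte 11: (41 ^ 38) ^ 30 = 79 ^ 30 = 49
byte 12: (c7 ^ 4f) ^ 78 = 88 ^ 78 = f0
byte 13: (78 ^ 44) ^ 20 = 3c ^ 20 = 1c
byte 14: (b6 ^ e8) ^ 72 = 5e ^ 72 = 2c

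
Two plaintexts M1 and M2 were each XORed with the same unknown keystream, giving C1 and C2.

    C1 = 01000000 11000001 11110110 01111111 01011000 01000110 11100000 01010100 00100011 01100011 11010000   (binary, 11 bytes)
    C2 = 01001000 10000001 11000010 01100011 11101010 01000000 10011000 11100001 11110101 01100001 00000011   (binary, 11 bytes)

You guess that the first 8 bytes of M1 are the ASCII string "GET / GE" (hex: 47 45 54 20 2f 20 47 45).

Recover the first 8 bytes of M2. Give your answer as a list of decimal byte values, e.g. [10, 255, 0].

[79, 5, 96, 60, 157, 38, 63, 240]

First, C1 ⊕ C2 = (M1 ⊕ K) ⊕ (M2 ⊕ K) = M1 ⊕ M2, so the key drops out. Then M2 = (M1 ⊕ M2) ⊕ M1 over the first 8 bytes.
byte 0: (40 ⊕ 48) ⊕ 47 = 08 ⊕ 47 = 4f
byte 1: (c1 ⊕ 81) ⊕ 45 = 40 ⊕ 45 = 05
byte 2: (f6 ⊕ c2) ⊕ 54 = 34 ⊕ 54 = 60
byte 3: (7f ⊕ 63) ⊕ 20 = 1c ⊕ 20 = 3c
byte 4: (58 ⊕ ea) ⊕ 2f = b2 ⊕ 2f = 9d
byte 5: (46 ⊕ 40) ⊕ 20 = 06 ⊕ 20 = 26
byte 6: (e0 ⊕ 98) ⊕ 47 = 78 ⊕ 47 = 3f
byte 7: (54 ⊕ e1) ⊕ 45 = b5 ⊕ 45 = f0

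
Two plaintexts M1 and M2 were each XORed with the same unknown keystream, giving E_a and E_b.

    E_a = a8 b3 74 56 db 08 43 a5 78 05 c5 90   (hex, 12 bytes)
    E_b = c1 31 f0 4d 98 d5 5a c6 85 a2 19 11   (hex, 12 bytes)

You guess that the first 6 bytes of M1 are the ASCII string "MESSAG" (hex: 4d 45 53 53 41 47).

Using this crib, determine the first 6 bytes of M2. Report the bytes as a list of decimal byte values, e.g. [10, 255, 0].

[36, 199, 215, 72, 2, 154]

First, E_a ⊕ E_b = (M1 ⊕ K) ⊕ (M2 ⊕ K) = M1 ⊕ M2, so the key drops out. Then M2 = (M1 ⊕ M2) ⊕ M1 over the first 6 bytes.
byte 0: (a8 ⊕ c1) ⊕ 4d = 69 ⊕ 4d = 24
byte 1: (b3 ⊕ 31) ⊕ 45 = 82 ⊕ 45 = c7
byte 2: (74 ⊕ f0) ⊕ 53 = 84 ⊕ 53 = d7
byte 3: (56 ⊕ 4d) ⊕ 53 = 1b ⊕ 53 = 48
byte 4: (db ⊕ 98) ⊕ 41 = 43 ⊕ 41 = 02
byte 5: (08 ⊕ d5) ⊕ 47 = dd ⊕ 47 = 9a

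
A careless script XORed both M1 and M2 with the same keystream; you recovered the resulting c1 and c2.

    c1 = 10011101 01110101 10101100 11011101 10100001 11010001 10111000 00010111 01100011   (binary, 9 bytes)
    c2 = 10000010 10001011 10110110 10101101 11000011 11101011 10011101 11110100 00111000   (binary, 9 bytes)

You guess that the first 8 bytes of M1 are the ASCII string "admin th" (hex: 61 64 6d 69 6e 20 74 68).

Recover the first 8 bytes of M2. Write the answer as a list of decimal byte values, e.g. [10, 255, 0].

First, c1 ⊕ c2 = (M1 ⊕ K) ⊕ (M2 ⊕ K) = M1 ⊕ M2, so the key drops out. Then M2 = (M1 ⊕ M2) ⊕ M1 over the first 8 bytes.
byte 0: (9d xor 82) xor 61 = 1f xor 61 = 7e
byte 1: (75 xor 8b) xor 64 = fe xor 64 = 9a
byte 2: (ac xor b6) xor 6d = 1a xor 6d = 77
byte 3: (dd xor ad) xor 69 = 70 xor 69 = 19
byte 4: (a1 xor c3) xor 6e = 62 xor 6e = 0c
byte 5: (d1 xor eb) xor 20 = 3a xor 20 = 1a
byte 6: (b8 xor 9d) xor 74 = 25 xor 74 = 51
byte 7: (17 xor f4) xor 68 = e3 xor 68 = 8b

[126, 154, 119, 25, 12, 26, 81, 139]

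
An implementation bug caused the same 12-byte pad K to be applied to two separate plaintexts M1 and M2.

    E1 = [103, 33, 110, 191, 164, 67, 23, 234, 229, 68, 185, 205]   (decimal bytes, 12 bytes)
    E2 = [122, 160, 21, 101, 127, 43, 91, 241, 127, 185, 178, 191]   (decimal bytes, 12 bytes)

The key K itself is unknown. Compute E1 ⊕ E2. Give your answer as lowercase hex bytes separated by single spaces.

1d 81 7b da db 68 4c 1b 9a fd 0b 72

E1 ⊕ E2 = (M1 ⊕ K) ⊕ (M2 ⊕ K) = M1 ⊕ M2 — the shared key cancels under XOR.
byte 0: 67 XOR 7a = 1d
byte 1: 21 XOR a0 = 81
byte 2: 6e XOR 15 = 7b
byte 3: bf XOR 65 = da
byte 4: a4 XOR 7f = db
byte 5: 43 XOR 2b = 68
byte 6: 17 XOR 5b = 4c
byte 7: ea XOR f1 = 1b
byte 8: e5 XOR 7f = 9a
byte 9: 44 XOR b9 = fd
byte 10: b9 XOR b2 = 0b
byte 11: cd XOR bf = 72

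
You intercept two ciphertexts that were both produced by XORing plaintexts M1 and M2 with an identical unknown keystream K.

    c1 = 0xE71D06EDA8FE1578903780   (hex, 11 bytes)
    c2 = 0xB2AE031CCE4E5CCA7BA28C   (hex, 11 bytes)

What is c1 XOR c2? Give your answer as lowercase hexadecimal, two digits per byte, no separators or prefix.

c1 ⊕ c2 = (M1 ⊕ K) ⊕ (M2 ⊕ K) = M1 ⊕ M2 — the shared key cancels under XOR.
byte 0: e7 ^ b2 = 55
byte 1: 1d ^ ae = b3
byte 2: 06 ^ 03 = 05
byte 3: ed ^ 1c = f1
byte 4: a8 ^ ce = 66
byte 5: fe ^ 4e = b0
byte 6: 15 ^ 5c = 49
byte 7: 78 ^ ca = b2
byte 8: 90 ^ 7b = eb
byte 9: 37 ^ a2 = 95
byte 10: 80 ^ 8c = 0c

55b305f166b049b2eb950c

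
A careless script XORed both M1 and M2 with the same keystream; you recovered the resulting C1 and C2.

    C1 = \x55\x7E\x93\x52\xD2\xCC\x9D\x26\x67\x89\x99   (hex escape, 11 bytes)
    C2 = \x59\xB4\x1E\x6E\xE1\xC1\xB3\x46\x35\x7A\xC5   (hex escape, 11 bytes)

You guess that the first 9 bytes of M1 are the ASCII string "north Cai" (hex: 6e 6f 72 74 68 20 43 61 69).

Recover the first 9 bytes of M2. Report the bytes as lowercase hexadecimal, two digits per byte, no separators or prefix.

62a5ff485b2d6d013b

First, C1 ⊕ C2 = (M1 ⊕ K) ⊕ (M2 ⊕ K) = M1 ⊕ M2, so the key drops out. Then M2 = (M1 ⊕ M2) ⊕ M1 over the first 9 bytes.
byte 0: (55 ^ 59) ^ 6e = 0c ^ 6e = 62
byte 1: (7e ^ b4) ^ 6f = ca ^ 6f = a5
byte 2: (93 ^ 1e) ^ 72 = 8d ^ 72 = ff
byte 3: (52 ^ 6e) ^ 74 = 3c ^ 74 = 48
byte 4: (d2 ^ e1) ^ 68 = 33 ^ 68 = 5b
byte 5: (cc ^ c1) ^ 20 = 0d ^ 20 = 2d
byte 6: (9d ^ b3) ^ 43 = 2e ^ 43 = 6d
byte 7: (26 ^ 46) ^ 61 = 60 ^ 61 = 01
byte 8: (67 ^ 35) ^ 69 = 52 ^ 69 = 3b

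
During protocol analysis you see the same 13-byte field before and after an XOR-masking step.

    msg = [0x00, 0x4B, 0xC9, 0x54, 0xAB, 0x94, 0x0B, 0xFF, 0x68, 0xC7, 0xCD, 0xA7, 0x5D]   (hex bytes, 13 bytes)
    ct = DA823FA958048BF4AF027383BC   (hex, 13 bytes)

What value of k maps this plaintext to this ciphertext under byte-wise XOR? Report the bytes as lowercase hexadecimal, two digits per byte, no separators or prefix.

dac9f6fdf390800bc7c5be24e1

Since ct = msg ⊕ k, XORing both sides with msg gives k = msg ⊕ ct.
00 ^ da = da
4b ^ 82 = c9
c9 ^ 3f = f6
54 ^ a9 = fd
ab ^ 58 = f3
94 ^ 04 = 90
0b ^ 8b = 80
ff ^ f4 = 0b
68 ^ af = c7
c7 ^ 02 = c5
cd ^ 73 = be
a7 ^ 83 = 24
5d ^ bc = e1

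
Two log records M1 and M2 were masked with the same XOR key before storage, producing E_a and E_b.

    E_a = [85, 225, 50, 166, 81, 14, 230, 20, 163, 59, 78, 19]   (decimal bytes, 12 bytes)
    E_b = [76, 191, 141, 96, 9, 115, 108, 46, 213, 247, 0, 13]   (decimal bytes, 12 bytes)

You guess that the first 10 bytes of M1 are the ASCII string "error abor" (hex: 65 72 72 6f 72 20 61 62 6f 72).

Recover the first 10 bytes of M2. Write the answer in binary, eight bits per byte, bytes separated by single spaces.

01111100 00101100 11001101 10101001 00101010 01011101 11101011 01011000 00011001 10111110

First, E_a ⊕ E_b = (M1 ⊕ K) ⊕ (M2 ⊕ K) = M1 ⊕ M2, so the key drops out. Then M2 = (M1 ⊕ M2) ⊕ M1 over the first 10 bytes.
byte 0: (55 ^ 4c) ^ 65 = 19 ^ 65 = 7c
byte 1: (e1 ^ bf) ^ 72 = 5e ^ 72 = 2c
byte 2: (32 ^ 8d) ^ 72 = bf ^ 72 = cd
byte 3: (a6 ^ 60) ^ 6f = c6 ^ 6f = a9
byte 4: (51 ^ 09) ^ 72 = 58 ^ 72 = 2a
byte 5: (0e ^ 73) ^ 20 = 7d ^ 20 = 5d
byte 6: (e6 ^ 6c) ^ 61 = 8a ^ 61 = eb
byte 7: (14 ^ 2e) ^ 62 = 3a ^ 62 = 58
byte 8: (a3 ^ d5) ^ 6f = 76 ^ 6f = 19
byte 9: (3b ^ f7) ^ 72 = cc ^ 72 = be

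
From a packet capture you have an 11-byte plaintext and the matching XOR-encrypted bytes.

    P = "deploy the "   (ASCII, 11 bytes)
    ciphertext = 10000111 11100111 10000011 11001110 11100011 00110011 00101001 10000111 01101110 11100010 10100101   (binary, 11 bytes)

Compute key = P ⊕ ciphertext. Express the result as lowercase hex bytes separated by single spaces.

e3 82 f3 a2 8c 4a 09 f3 06 87 85

Since ciphertext = P ⊕ key, XORing both sides with P gives key = P ⊕ ciphertext.
64 xor 87 = e3
65 xor e7 = 82
70 xor 83 = f3
6c xor ce = a2
6f xor e3 = 8c
79 xor 33 = 4a
20 xor 29 = 09
74 xor 87 = f3
68 xor 6e = 06
65 xor e2 = 87
20 xor a5 = 85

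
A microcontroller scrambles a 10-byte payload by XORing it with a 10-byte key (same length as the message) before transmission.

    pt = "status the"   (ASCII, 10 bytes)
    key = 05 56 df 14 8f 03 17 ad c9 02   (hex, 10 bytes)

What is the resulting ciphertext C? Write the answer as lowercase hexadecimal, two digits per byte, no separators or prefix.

XOR is its own inverse, so applying the key byte-wise gives the result directly.
01110011 ^ 00000101 = 01110110
01110100 ^ 01010110 = 00100010
01100001 ^ 11011111 = 10111110
01110100 ^ 00010100 = 01100000
01110101 ^ 10001111 = 11111010
01110011 ^ 00000011 = 01110000
00100000 ^ 00010111 = 00110111
01110100 ^ 10101101 = 11011001
01101000 ^ 11001001 = 10100001
01100101 ^ 00000010 = 01100111

7622be60fa7037d9a167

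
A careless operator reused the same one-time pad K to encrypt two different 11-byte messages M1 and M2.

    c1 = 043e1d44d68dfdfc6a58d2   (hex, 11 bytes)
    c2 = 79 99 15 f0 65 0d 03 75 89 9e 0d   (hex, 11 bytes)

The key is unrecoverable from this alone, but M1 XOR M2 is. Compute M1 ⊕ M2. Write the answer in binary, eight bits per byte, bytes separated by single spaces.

01111101 10100111 00001000 10110100 10110011 10000000 11111110 10001001 11100011 11000110 11011111

c1 ⊕ c2 = (M1 ⊕ K) ⊕ (M2 ⊕ K) = M1 ⊕ M2 — the shared key cancels under XOR.
00000100 XOR 01111001 = 01111101
00111110 XOR 10011001 = 10100111
00011101 XOR 00010101 = 00001000
01000100 XOR 11110000 = 10110100
11010110 XOR 01100101 = 10110011
10001101 XOR 00001101 = 10000000
11111101 XOR 00000011 = 11111110
11111100 XOR 01110101 = 10001001
01101010 XOR 10001001 = 11100011
01011000 XOR 10011110 = 11000110
11010010 XOR 00001101 = 11011111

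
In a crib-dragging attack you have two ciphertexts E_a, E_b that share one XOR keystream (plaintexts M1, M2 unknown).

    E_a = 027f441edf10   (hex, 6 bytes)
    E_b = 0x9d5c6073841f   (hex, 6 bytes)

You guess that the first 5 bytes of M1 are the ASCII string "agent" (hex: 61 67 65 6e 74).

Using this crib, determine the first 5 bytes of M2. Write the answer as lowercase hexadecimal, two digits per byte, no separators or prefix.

fe4441032f

First, E_a ⊕ E_b = (M1 ⊕ K) ⊕ (M2 ⊕ K) = M1 ⊕ M2, so the key drops out. Then M2 = (M1 ⊕ M2) ⊕ M1 over the first 5 bytes.
byte 0: (02 ⊕ 9d) ⊕ 61 = 9f ⊕ 61 = fe
byte 1: (7f ⊕ 5c) ⊕ 67 = 23 ⊕ 67 = 44
byte 2: (44 ⊕ 60) ⊕ 65 = 24 ⊕ 65 = 41
byte 3: (1e ⊕ 73) ⊕ 6e = 6d ⊕ 6e = 03
byte 4: (df ⊕ 84) ⊕ 74 = 5b ⊕ 74 = 2f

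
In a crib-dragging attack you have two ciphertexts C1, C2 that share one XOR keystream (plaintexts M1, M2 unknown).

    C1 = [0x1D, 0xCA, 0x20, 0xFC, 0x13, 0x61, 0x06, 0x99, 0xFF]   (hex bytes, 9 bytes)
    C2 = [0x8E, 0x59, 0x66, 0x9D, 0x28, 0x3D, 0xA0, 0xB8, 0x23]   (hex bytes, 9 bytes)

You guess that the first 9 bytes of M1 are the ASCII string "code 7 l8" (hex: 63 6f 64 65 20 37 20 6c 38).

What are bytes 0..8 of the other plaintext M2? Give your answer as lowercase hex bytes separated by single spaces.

f0 fc 22 04 1b 6b 86 4d e4

First, C1 ⊕ C2 = (M1 ⊕ K) ⊕ (M2 ⊕ K) = M1 ⊕ M2, so the key drops out. Then M2 = (M1 ⊕ M2) ⊕ M1 over the first 9 bytes.
byte 0: (1d ^ 8e) ^ 63 = 93 ^ 63 = f0
byte 1: (ca ^ 59) ^ 6f = 93 ^ 6f = fc
byte 2: (20 ^ 66) ^ 64 = 46 ^ 64 = 22
byte 3: (fc ^ 9d) ^ 65 = 61 ^ 65 = 04
byte 4: (13 ^ 28) ^ 20 = 3b ^ 20 = 1b
byte 5: (61 ^ 3d) ^ 37 = 5c ^ 37 = 6b
byte 6: (06 ^ a0) ^ 20 = a6 ^ 20 = 86
byte 7: (99 ^ b8) ^ 6c = 21 ^ 6c = 4d
byte 8: (ff ^ 23) ^ 38 = dc ^ 38 = e4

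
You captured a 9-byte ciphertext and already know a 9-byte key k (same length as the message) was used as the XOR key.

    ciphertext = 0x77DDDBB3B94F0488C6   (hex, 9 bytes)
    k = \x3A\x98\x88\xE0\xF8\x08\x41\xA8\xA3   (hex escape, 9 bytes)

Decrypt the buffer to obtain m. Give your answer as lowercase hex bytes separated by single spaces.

77 XOR 3a = 4d
dd XOR 98 = 45
db XOR 88 = 53
b3 XOR e0 = 53
b9 XOR f8 = 41
4f XOR 08 = 47
04 XOR 41 = 45
88 XOR a8 = 20
c6 XOR a3 = 65

4d 45 53 53 41 47 45 20 65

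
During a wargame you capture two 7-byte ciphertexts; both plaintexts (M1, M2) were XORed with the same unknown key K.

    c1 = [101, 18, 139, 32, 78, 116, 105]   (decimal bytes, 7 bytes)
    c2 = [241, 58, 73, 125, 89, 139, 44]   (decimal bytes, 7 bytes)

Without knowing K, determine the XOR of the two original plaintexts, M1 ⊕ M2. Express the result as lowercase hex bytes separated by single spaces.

c1 ⊕ c2 = (M1 ⊕ K) ⊕ (M2 ⊕ K) = M1 ⊕ M2 — the shared key cancels under XOR.
byte 0: 101 ⊕ 241 = 148
byte 1:  18 ⊕  58 =  40
byte 2: 139 ⊕  73 = 194
byte 3:  32 ⊕ 125 =  93
byte 4:  78 ⊕  89 =  23
byte 5: 116 ⊕ 139 = 255
byte 6: 105 ⊕  44 =  69

94 28 c2 5d 17 ff 45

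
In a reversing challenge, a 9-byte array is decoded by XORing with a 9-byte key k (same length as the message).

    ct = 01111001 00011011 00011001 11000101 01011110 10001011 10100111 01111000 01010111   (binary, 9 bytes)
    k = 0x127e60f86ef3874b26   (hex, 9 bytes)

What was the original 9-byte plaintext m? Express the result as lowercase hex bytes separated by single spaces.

6b 65 79 3d 30 78 20 33 71

121 ⊕  18 = 107
 27 ⊕ 126 = 101
 25 ⊕  96 = 121
197 ⊕ 248 =  61
 94 ⊕ 110 =  48
139 ⊕ 243 = 120
167 ⊕ 135 =  32
120 ⊕  75 =  51
 87 ⊕  38 = 113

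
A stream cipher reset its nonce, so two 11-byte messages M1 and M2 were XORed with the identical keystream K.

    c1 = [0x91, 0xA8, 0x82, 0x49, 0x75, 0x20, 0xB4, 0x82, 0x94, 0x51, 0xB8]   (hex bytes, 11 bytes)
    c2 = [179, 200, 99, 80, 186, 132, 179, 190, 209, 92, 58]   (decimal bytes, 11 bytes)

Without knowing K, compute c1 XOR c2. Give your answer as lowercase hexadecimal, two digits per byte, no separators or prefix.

2260e119cfa4073c450d82

c1 ⊕ c2 = (M1 ⊕ K) ⊕ (M2 ⊕ K) = M1 ⊕ M2 — the shared key cancels under XOR.
byte 0: 91 ⊕ b3 = 22
byte 1: a8 ⊕ c8 = 60
byte 2: 82 ⊕ 63 = e1
byte 3: 49 ⊕ 50 = 19
byte 4: 75 ⊕ ba = cf
byte 5: 20 ⊕ 84 = a4
byte 6: b4 ⊕ b3 = 07
byte 7: 82 ⊕ be = 3c
byte 8: 94 ⊕ d1 = 45
byte 9: 51 ⊕ 5c = 0d
byte 10: b8 ⊕ 3a = 82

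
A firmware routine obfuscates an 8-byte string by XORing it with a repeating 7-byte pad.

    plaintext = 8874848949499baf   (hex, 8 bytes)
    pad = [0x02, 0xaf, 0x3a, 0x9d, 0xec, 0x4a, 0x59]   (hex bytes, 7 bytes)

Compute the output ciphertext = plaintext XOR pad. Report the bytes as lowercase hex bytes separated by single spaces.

8a db be 14 a5 03 c2 ad

The 7-byte key repeats, so the effective keystream is 02 af 3a 9d ec 4a 59 02.
byte 0: 88 ^ 02 = 8a
byte 1: 74 ^ af = db
byte 2: 84 ^ 3a = be
byte 3: 89 ^ 9d = 14
byte 4: 49 ^ ec = a5
byte 5: 49 ^ 4a = 03
byte 6: 9b ^ 59 = c2
byte 7: af ^ 02 = ad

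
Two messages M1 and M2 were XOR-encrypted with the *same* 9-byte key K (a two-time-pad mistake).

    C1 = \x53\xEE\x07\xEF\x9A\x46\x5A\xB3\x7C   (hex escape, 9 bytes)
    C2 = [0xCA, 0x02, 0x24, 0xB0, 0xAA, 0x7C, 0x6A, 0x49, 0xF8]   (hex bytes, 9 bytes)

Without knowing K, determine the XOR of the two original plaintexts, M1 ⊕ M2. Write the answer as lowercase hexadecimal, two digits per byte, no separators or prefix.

99ec235f303a30fa84

C1 ⊕ C2 = (M1 ⊕ K) ⊕ (M2 ⊕ K) = M1 ⊕ M2 — the shared key cancels under XOR.
byte 0: 53 xor ca = 99
byte 1: ee xor 02 = ec
byte 2: 07 xor 24 = 23
byte 3: ef xor b0 = 5f
byte 4: 9a xor aa = 30
byte 5: 46 xor 7c = 3a
byte 6: 5a xor 6a = 30
byte 7: b3 xor 49 = fa
byte 8: 7c xor f8 = 84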